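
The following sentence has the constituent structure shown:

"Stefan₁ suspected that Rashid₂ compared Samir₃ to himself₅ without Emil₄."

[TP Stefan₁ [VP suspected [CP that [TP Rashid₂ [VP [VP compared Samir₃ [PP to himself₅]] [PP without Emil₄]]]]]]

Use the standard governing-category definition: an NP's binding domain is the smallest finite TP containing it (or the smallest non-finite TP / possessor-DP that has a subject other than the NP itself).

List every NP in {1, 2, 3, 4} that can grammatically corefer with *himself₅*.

*himself* is an anaphor, so Principle A applies: it must be bound in its binding domain.
Binding domain of *himself₅*: the embedded TP, whose subject is Rashid₂.
*Stefan₁* c-commands the anaphor but is outside its binding domain → cannot satisfy Principle A.
*Rashid₂* c-commands the anaphor within its binding domain → licit binder.
*Samir₃* c-commands the anaphor within its binding domain → licit binder.
*Emil₄* does not c-command the anaphor → cannot bind it.

{2, 3}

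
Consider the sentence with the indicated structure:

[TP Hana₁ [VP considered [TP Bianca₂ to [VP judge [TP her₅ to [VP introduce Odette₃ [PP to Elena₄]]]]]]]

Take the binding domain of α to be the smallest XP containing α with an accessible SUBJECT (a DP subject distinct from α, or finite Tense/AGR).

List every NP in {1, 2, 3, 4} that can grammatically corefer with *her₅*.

*her* is a pronoun, so Principle B applies: it must be free in its binding domain.
Binding domain of *her₅*: the embedded TP, whose subject is Bianca₂.
*Hana₁* c-commands the pronoun but from outside its binding domain, and is not c-commanded by it → coindexation permitted.
*Bianca₂* c-commands the pronoun within its binding domain → coindexation would violate Principle B.
*Odette₃*: the pronoun c-commands this R-expression → coindexation would violate Principle C on *Odette₃*.
*Elena₄*: the pronoun c-commands this R-expression → coindexation would violate Principle C on *Elena₄*.

{1}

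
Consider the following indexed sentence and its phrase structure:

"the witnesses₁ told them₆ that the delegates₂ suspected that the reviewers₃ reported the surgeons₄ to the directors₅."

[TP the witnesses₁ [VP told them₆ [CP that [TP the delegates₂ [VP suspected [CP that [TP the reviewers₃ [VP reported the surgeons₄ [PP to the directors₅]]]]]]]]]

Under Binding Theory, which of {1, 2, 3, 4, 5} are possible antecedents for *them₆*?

*them* is a pronoun, so Principle B applies: it must be free in its binding domain.
Binding domain of *them₆*: the matrix TP, whose subject is the witnesses₁.
*the witnesses₁* c-commands the pronoun within its binding domain → coindexation would violate Principle B.
*the delegates₂*: the pronoun c-commands this R-expression → coindexation would violate Principle C on *the delegates₂*.
*the reviewers₃*: the pronoun c-commands this R-expression → coindexation would violate Principle C on *the reviewers₃*.
*the surgeons₄*: the pronoun c-commands this R-expression → coindexation would violate Principle C on *the surgeons₄*.
*the directors₅*: the pronoun c-commands this R-expression → coindexation would violate Principle C on *the directors₅*.

none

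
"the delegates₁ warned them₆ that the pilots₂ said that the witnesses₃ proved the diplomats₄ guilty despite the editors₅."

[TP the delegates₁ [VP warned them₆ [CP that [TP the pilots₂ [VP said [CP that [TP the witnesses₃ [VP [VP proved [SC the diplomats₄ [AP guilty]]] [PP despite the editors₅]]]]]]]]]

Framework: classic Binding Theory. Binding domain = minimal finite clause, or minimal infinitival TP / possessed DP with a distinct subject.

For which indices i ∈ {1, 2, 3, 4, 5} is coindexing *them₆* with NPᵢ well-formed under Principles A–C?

*them* is a pronoun, so Principle B applies: it must be free in its binding domain.
Binding domain of *them₆*: the matrix TP, whose subject is the delegates₁.
*the delegates₁* c-commands the pronoun within its binding domain → coindexation would violate Principle B.
*the pilots₂*: the pronoun c-commands this R-expression → coindexation would violate Principle C on *the pilots₂*.
*the witnesses₃*: the pronoun c-commands this R-expression → coindexation would violate Principle C on *the witnesses₃*.
*the diplomats₄*: the pronoun c-commands this R-expression → coindexation would violate Principle C on *the diplomats₄*.
*the editors₅*: the pronoun c-commands this R-expression → coindexation would violate Principle C on *the editors₅*.

none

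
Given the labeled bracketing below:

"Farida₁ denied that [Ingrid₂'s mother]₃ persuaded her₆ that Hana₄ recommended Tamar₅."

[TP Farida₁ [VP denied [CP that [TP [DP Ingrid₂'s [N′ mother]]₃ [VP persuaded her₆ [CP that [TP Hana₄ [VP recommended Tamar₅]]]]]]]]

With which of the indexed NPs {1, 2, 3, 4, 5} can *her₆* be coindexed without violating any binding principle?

{1, 2}

*her* is a pronoun, so Principle B applies: it must be free in its binding domain.
Binding domain of *her₆*: the embedded TP, whose subject is [Ingrid₂'s mother]₃.
*Farida₁* c-commands the pronoun but from outside its binding domain, and is not c-commanded by it → coindexation permitted.
*Ingrid₂* and the pronoun do not c-command one another → neither Principle B nor Principle C is at stake; coindexation permitted.
*[Ingrid₂'s mother]₃* c-commands the pronoun within its binding domain → coindexation would violate Principle B.
*Hana₄*: the pronoun c-commands this R-expression → coindexation would violate Principle C on *Hana₄*.
*Tamar₅*: the pronoun c-commands this R-expression → coindexation would violate Principle C on *Tamar₅*.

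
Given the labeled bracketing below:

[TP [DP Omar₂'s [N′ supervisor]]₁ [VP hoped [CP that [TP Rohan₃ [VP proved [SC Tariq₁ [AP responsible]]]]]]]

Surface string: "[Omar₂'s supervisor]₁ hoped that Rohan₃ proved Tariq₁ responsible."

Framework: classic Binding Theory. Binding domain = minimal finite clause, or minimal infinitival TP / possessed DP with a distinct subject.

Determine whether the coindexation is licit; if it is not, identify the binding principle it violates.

Principle C

The two coindexed NPs are *[Omar₂'s supervisor]₁* and *Tariq₁*.
*Tariq₁* is an R-expression. Principle C requires it to be free everywhere.
*[Omar₂'s supervisor]₁* c-commands it and carries the same index.
The R-expression is bound → Principle C violation.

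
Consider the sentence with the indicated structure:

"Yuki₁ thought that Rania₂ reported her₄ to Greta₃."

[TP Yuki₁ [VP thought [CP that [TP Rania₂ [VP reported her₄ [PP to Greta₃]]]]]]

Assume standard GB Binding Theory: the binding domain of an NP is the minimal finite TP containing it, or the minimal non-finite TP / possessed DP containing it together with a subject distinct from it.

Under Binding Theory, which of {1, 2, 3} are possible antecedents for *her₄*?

{1}

*her* is a pronoun, so Principle B applies: it must be free in its binding domain.
Binding domain of *her₄*: the embedded TP, whose subject is Rania₂.
*Yuki₁* c-commands the pronoun but from outside its binding domain, and is not c-commanded by it → coindexation permitted.
*Rania₂* c-commands the pronoun within its binding domain → coindexation would violate Principle B.
*Greta₃*: the pronoun c-commands this R-expression → coindexation would violate Principle C on *Greta₃*.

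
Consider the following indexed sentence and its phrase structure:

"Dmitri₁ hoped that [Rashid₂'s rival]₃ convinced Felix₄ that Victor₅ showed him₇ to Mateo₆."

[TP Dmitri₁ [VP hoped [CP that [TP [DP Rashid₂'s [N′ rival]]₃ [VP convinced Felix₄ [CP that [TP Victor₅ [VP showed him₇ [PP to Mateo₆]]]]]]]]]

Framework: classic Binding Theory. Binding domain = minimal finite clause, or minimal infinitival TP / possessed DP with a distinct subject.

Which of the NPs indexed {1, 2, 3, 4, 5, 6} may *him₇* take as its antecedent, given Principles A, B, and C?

{1, 2, 3, 4}

*him* is a pronoun, so Principle B applies: it must be free in its binding domain.
Binding domain of *him₇*: the embedded TP, whose subject is Victor₅.
*Dmitri₁* c-commands the pronoun but from outside its binding domain, and is not c-commanded by it → coindexation permitted.
*Rashid₂* and the pronoun do not c-command one another → neither Principle B nor Principle C is at stake; coindexation permitted.
*[Rashid₂'s rival]₃* c-commands the pronoun but from outside its binding domain, and is not c-commanded by it → coindexation permitted.
*Felix₄* c-commands the pronoun but from outside its binding domain, and is not c-commanded by it → coindexation permitted.
*Victor₅* c-commands the pronoun within its binding domain → coindexation would violate Principle B.
*Mateo₆*: the pronoun c-commands this R-expression → coindexation would violate Principle C on *Mateo₆*.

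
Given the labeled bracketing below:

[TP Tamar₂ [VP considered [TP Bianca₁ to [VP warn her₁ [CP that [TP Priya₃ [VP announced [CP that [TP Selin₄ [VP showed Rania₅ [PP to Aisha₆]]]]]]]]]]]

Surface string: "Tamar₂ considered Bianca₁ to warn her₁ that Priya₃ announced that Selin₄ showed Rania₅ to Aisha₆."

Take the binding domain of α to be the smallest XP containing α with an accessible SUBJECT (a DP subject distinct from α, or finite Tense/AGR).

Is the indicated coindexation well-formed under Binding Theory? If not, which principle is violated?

Principle B

The two coindexed NPs are *Bianca₁* and *her₁*.
*her₁* is a pronoun. Its binding domain is the embedded TP, whose subject is Bianca₁.
*Bianca₁* c-commands it within that domain and carries the same index.
The pronoun is locally bound → Principle B violation.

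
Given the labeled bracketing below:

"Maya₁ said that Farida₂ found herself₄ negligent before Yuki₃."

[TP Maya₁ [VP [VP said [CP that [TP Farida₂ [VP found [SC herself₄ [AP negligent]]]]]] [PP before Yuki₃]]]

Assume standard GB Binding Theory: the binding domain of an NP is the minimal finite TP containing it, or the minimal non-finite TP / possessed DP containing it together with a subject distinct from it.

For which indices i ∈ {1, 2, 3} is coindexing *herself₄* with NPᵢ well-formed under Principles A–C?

{2}

*herself* is an anaphor, so Principle A applies: it must be bound in its binding domain.
Binding domain of *herself₄*: the embedded TP, whose subject is Farida₂.
*Maya₁* c-commands the anaphor but is outside its binding domain → cannot satisfy Principle A.
*Farida₂* c-commands the anaphor within its binding domain → licit binder.
*Yuki₃* does not c-command the anaphor → cannot bind it.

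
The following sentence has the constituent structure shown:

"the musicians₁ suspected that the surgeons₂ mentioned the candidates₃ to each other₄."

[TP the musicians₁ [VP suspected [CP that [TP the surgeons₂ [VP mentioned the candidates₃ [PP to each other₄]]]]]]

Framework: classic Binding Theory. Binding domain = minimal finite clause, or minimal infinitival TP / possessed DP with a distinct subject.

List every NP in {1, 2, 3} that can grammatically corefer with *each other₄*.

*each other* is an anaphor, so Principle A applies: it must be bound in its binding domain.
Binding domain of *each other₄*: the embedded TP, whose subject is the surgeons₂.
*the musicians₁* c-commands the anaphor but is outside its binding domain → cannot satisfy Principle A.
*the surgeons₂* c-commands the anaphor within its binding domain → licit binder.
*the candidates₃* c-commands the anaphor within its binding domain → licit binder.

{2, 3}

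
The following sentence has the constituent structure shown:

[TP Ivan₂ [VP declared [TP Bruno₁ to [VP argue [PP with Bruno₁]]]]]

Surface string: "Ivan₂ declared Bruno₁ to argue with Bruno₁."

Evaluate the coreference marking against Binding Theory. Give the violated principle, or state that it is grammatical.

Principle C

The two coindexed NPs are *Bruno₁* (the higher occurrence) and *Bruno₁* (the lower occurrence).
*Bruno₁* (the lower occurrence) is an R-expression. Principle C requires it to be free everywhere.
*Bruno₁* (the higher occurrence) c-commands it and carries the same index.
The R-expression is bound → Principle C violation.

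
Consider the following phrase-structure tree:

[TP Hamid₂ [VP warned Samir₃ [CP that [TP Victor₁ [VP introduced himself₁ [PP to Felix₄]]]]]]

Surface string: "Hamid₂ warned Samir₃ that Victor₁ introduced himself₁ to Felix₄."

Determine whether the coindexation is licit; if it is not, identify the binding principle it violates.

The two coindexed NPs are *Victor₁* and *himself₁*.
*himself₁* is an anaphor; its binding domain is the embedded TP, whose subject is Victor₁. *Victor₁* c-commands it within that domain and shares its index, so Principle A is satisfied.
*Victor₁* is an R-expression; *himself₁* does not c-command it, and no other NP shares its index, so Principle C is satisfied.
All principles are respected.

grammatical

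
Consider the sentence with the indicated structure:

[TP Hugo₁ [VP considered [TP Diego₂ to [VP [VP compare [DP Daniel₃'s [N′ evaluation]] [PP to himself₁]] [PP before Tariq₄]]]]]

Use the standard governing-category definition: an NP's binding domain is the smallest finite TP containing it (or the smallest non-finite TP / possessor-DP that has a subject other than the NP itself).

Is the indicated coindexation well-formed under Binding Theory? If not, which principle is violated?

The two coindexed NPs are *Hugo₁* and *himself₁*.
*himself₁* is an anaphor. Principle A requires it to be bound within its binding domain — the embedded TP, whose subject is Diego₂.
Within that domain it is c-commanded by *Diego₂*, which does not share its index.
*Hugo₁* does c-command the anaphor, but from outside its binding domain.
The anaphor is unbound in its domain → Principle A violation.

Principle A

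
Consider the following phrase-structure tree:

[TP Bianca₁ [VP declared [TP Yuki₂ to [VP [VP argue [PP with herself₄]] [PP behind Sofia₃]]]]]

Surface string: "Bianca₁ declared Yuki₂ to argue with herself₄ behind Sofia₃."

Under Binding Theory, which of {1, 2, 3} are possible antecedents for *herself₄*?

*herself* is an anaphor, so Principle A applies: it must be bound in its binding domain.
Binding domain of *herself₄*: the embedded TP, whose subject is Yuki₂.
*Bianca₁* c-commands the anaphor but is outside its binding domain → cannot satisfy Principle A.
*Yuki₂* c-commands the anaphor within its binding domain → licit binder.
*Sofia₃* does not c-command the anaphor → cannot bind it.

{2}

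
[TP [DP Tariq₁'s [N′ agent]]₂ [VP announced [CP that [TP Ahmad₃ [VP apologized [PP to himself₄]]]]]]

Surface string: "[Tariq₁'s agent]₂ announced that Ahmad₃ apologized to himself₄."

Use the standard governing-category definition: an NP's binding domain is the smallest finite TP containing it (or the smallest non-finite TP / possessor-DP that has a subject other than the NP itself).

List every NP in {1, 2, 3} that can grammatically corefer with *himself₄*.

*himself* is an anaphor, so Principle A applies: it must be bound in its binding domain.
Binding domain of *himself₄*: the embedded TP, whose subject is Ahmad₃.
*Tariq₁* does not c-command the anaphor → cannot bind it.
*[Tariq₁'s agent]₂* c-commands the anaphor but is outside its binding domain → cannot satisfy Principle A.
*Ahmad₃* c-commands the anaphor within its binding domain → licit binder.

{3}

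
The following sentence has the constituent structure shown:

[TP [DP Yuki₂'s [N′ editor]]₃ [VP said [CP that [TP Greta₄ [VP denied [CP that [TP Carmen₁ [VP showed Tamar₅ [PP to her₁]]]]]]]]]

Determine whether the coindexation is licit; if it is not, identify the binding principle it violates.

The two coindexed NPs are *Carmen₁* and *her₁*.
*her₁* is a pronoun. Its binding domain is the embedded TP, whose subject is Carmen₁.
*Carmen₁* c-commands it within that domain and carries the same index.
The pronoun is locally bound → Principle B violation.

Principle B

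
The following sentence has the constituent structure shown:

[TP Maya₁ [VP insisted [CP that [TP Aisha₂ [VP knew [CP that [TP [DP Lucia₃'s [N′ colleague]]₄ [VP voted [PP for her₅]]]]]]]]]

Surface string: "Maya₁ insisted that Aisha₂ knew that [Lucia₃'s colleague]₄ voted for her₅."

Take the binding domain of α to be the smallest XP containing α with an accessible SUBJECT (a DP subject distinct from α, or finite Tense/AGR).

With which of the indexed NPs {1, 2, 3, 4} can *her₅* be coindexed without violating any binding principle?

*her* is a pronoun, so Principle B applies: it must be free in its binding domain.
Binding domain of *her₅*: the embedded TP, whose subject is [Lucia₃'s colleague]₄.
*Maya₁* c-commands the pronoun but from outside its binding domain, and is not c-commanded by it → coindexation permitted.
*Aisha₂* c-commands the pronoun but from outside its binding domain, and is not c-commanded by it → coindexation permitted.
*Lucia₃* and the pronoun do not c-command one another → neither Principle B nor Principle C is at stake; coindexation permitted.
*[Lucia₃'s colleague]₄* c-commands the pronoun within its binding domain → coindexation would violate Principle B.

{1, 2, 3}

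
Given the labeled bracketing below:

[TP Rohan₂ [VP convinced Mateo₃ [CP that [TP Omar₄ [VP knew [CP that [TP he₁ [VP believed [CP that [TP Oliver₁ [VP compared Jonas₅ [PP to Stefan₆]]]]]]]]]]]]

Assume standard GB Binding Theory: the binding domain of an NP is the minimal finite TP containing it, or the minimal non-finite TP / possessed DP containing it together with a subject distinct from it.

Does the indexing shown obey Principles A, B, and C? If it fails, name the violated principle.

Principle C

The two coindexed NPs are *he₁* and *Oliver₁*.
*Oliver₁* is an R-expression. Principle C requires it to be free everywhere.
*he₁* c-commands it and carries the same index.
The R-expression is bound → Principle C violation.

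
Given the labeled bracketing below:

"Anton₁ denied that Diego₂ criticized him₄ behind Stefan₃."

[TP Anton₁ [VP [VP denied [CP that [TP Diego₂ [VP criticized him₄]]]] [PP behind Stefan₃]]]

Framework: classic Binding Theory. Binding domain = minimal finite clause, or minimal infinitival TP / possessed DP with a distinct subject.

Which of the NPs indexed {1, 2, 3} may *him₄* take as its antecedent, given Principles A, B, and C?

*him* is a pronoun, so Principle B applies: it must be free in its binding domain.
Binding domain of *him₄*: the embedded TP, whose subject is Diego₂.
*Anton₁* c-commands the pronoun but from outside its binding domain, and is not c-commanded by it → coindexation permitted.
*Diego₂* c-commands the pronoun within its binding domain → coindexation would violate Principle B.
*Stefan₃* and the pronoun do not c-command one another → neither Principle B nor Principle C is at stake; coindexation permitted.

{1, 3}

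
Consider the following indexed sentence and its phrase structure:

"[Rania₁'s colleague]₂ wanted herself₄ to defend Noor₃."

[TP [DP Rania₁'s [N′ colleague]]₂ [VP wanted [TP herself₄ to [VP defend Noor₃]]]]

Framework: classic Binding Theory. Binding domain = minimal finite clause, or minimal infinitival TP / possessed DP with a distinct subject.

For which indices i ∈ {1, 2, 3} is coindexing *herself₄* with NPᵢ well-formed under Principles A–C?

{2}

*herself* is an anaphor, so Principle A applies: it must be bound in its binding domain.
Binding domain of *herself₄*: the matrix TP, whose subject is [Rania₁'s colleague]₂.
*Rania₁* does not c-command the anaphor → cannot bind it.
*[Rania₁'s colleague]₂* c-commands the anaphor within its binding domain → licit binder.
*Noor₃* does not c-command the anaphor → cannot bind it.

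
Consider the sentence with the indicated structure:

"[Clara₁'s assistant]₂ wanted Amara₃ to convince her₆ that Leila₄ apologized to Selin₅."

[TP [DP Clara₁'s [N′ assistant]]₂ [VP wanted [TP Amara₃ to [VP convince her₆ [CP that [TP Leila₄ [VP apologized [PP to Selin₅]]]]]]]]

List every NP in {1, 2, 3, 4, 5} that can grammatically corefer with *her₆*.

{1, 2}

*her* is a pronoun, so Principle B applies: it must be free in its binding domain.
Binding domain of *her₆*: the embedded TP, whose subject is Amara₃.
*Clara₁* and the pronoun do not c-command one another → neither Principle B nor Principle C is at stake; coindexation permitted.
*[Clara₁'s assistant]₂* c-commands the pronoun but from outside its binding domain, and is not c-commanded by it → coindexation permitted.
*Amara₃* c-commands the pronoun within its binding domain → coindexation would violate Principle B.
*Leila₄*: the pronoun c-commands this R-expression → coindexation would violate Principle C on *Leila₄*.
*Selin₅*: the pronoun c-commands this R-expression → coindexation would violate Principle C on *Selin₅*.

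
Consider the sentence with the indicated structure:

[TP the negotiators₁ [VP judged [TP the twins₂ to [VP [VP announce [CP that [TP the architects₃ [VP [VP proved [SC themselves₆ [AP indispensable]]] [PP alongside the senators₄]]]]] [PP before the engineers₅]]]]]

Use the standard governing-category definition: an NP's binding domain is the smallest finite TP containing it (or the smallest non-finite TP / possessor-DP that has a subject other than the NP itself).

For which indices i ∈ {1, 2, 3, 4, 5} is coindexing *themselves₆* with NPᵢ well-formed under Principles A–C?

{3}

*themselves* is an anaphor, so Principle A applies: it must be bound in its binding domain.
Binding domain of *themselves₆*: the embedded TP, whose subject is the architects₃.
*the negotiators₁* c-commands the anaphor but is outside its binding domain → cannot satisfy Principle A.
*the twins₂* c-commands the anaphor but is outside its binding domain → cannot satisfy Principle A.
*the architects₃* c-commands the anaphor within its binding domain → licit binder.
*the senators₄* does not c-command the anaphor → cannot bind it.
*the engineers₅* does not c-command the anaphor → cannot bind it.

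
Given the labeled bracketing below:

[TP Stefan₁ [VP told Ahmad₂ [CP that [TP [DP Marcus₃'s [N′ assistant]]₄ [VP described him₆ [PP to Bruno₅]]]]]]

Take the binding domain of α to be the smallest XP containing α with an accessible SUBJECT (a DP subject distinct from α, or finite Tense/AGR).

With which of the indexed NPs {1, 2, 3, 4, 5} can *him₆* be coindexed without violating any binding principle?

*him* is a pronoun, so Principle B applies: it must be free in its binding domain.
Binding domain of *him₆*: the embedded TP, whose subject is [Marcus₃'s assistant]₄.
*Stefan₁* c-commands the pronoun but from outside its binding domain, and is not c-commanded by it → coindexation permitted.
*Ahmad₂* c-commands the pronoun but from outside its binding domain, and is not c-commanded by it → coindexation permitted.
*Marcus₃* and the pronoun do not c-command one another → neither Principle B nor Principle C is at stake; coindexation permitted.
*[Marcus₃'s assistant]₄* c-commands the pronoun within its binding domain → coindexation would violate Principle B.
*Bruno₅*: the pronoun c-commands this R-expression → coindexation would violate Principle C on *Bruno₅*.

{1, 2, 3}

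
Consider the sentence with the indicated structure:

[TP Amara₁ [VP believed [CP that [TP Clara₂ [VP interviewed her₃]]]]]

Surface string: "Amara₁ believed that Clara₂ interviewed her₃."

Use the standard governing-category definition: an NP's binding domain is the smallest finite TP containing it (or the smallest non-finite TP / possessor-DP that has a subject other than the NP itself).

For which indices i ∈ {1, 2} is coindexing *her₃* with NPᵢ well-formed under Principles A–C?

{1}

*her* is a pronoun, so Principle B applies: it must be free in its binding domain.
Binding domain of *her₃*: the embedded TP, whose subject is Clara₂.
*Amara₁* c-commands the pronoun but from outside its binding domain, and is not c-commanded by it → coindexation permitted.
*Clara₂* c-commands the pronoun within its binding domain → coindexation would violate Principle B.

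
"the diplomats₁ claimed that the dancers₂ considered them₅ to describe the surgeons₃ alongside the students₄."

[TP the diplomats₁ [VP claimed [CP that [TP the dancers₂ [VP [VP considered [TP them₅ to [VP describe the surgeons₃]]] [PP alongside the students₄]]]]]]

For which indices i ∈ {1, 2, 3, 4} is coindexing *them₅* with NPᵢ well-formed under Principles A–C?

{1, 4}

*them* is a pronoun, so Principle B applies: it must be free in its binding domain.
Binding domain of *them₅*: the embedded TP, whose subject is the dancers₂.
*the diplomats₁* c-commands the pronoun but from outside its binding domain, and is not c-commanded by it → coindexation permitted.
*the dancers₂* c-commands the pronoun within its binding domain → coindexation would violate Principle B.
*the surgeons₃*: the pronoun c-commands this R-expression → coindexation would violate Principle C on *the surgeons₃*.
*the students₄* and the pronoun do not c-command one another → neither Principle B nor Principle C is at stake; coindexation permitted.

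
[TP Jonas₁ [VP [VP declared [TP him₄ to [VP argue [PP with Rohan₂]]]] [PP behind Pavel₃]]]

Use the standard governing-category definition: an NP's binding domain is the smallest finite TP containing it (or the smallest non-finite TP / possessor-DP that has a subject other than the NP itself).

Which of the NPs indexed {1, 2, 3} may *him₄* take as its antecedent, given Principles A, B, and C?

{3}

*him* is a pronoun, so Principle B applies: it must be free in its binding domain.
Binding domain of *him₄*: the matrix TP, whose subject is Jonas₁.
*Jonas₁* c-commands the pronoun within its binding domain → coindexation would violate Principle B.
*Rohan₂*: the pronoun c-commands this R-expression → coindexation would violate Principle C on *Rohan₂*.
*Pavel₃* and the pronoun do not c-command one another → neither Principle B nor Principle C is at stake; coindexation permitted.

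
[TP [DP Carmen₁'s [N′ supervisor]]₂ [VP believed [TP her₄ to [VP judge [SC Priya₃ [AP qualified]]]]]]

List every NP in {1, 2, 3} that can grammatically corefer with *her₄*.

{1}

*her* is a pronoun, so Principle B applies: it must be free in its binding domain.
Binding domain of *her₄*: the matrix TP, whose subject is [Carmen₁'s supervisor]₂.
*Carmen₁* and the pronoun do not c-command one another → neither Principle B nor Principle C is at stake; coindexation permitted.
*[Carmen₁'s supervisor]₂* c-commands the pronoun within its binding domain → coindexation would violate Principle B.
*Priya₃*: the pronoun c-commands this R-expression → coindexation would violate Principle C on *Priya₃*.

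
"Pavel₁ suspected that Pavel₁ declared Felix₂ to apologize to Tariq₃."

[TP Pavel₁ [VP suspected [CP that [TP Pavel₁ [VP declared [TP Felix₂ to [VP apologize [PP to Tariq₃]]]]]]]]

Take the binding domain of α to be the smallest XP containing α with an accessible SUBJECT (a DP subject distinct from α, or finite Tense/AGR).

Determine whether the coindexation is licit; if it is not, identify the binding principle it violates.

The two coindexed NPs are *Pavel₁* (the higher occurrence) and *Pavel₁* (the lower occurrence).
*Pavel₁* (the lower occurrence) is an R-expression. Principle C requires it to be free everywhere.
*Pavel₁* (the higher occurrence) c-commands it and carries the same index.
The R-expression is bound → Principle C violation.

Principle C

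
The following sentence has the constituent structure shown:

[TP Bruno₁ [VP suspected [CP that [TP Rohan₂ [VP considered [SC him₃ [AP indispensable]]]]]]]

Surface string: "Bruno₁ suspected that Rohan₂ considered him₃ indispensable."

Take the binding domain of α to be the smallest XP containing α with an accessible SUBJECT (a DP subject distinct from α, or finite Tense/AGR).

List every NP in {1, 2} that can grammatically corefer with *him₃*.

*him* is a pronoun, so Principle B applies: it must be free in its binding domain.
Binding domain of *him₃*: the embedded TP, whose subject is Rohan₂.
*Bruno₁* c-commands the pronoun but from outside its binding domain, and is not c-commanded by it → coindexation permitted.
*Rohan₂* c-commands the pronoun within its binding domain → coindexation would violate Principle B.

{1}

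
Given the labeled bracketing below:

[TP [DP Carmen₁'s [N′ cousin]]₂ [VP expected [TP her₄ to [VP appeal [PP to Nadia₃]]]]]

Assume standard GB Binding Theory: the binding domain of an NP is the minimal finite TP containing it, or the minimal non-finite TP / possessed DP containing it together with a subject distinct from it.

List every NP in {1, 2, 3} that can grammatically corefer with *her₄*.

{1}

*her* is a pronoun, so Principle B applies: it must be free in its binding domain.
Binding domain of *her₄*: the matrix TP, whose subject is [Carmen₁'s cousin]₂.
*Carmen₁* and the pronoun do not c-command one another → neither Principle B nor Principle C is at stake; coindexation permitted.
*[Carmen₁'s cousin]₂* c-commands the pronoun within its binding domain → coindexation would violate Principle B.
*Nadia₃*: the pronoun c-commands this R-expression → coindexation would violate Principle C on *Nadia₃*.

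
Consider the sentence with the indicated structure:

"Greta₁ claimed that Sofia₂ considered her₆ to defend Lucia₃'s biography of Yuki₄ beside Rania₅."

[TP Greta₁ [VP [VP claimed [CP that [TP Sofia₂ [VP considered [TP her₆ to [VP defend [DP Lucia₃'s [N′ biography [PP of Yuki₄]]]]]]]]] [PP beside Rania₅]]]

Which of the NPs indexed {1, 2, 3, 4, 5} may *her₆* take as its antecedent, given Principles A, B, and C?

*her* is a pronoun, so Principle B applies: it must be free in its binding domain.
Binding domain of *her₆*: the embedded TP, whose subject is Sofia₂.
*Greta₁* c-commands the pronoun but from outside its binding domain, and is not c-commanded by it → coindexation permitted.
*Sofia₂* c-commands the pronoun within its binding domain → coindexation would violate Principle B.
*Lucia₃*: the pronoun c-commands this R-expression → coindexation would violate Principle C on *Lucia₃*.
*Yuki₄*: the pronoun c-commands this R-expression → coindexation would violate Principle C on *Yuki₄*.
*Rania₅* and the pronoun do not c-command one another → neither Principle B nor Principle C is at stake; coindexation permitted.

{1, 5}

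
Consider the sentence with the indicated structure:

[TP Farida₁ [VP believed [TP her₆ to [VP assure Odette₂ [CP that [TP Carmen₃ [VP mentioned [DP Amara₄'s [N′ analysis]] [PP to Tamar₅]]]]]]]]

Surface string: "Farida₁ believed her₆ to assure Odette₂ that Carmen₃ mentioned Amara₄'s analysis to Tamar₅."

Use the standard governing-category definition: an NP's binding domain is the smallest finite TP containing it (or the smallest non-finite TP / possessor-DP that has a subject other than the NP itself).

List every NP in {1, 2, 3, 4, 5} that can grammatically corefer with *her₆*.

none

*her* is a pronoun, so Principle B applies: it must be free in its binding domain.
Binding domain of *her₆*: the matrix TP, whose subject is Farida₁.
*Farida₁* c-commands the pronoun within its binding domain → coindexation would violate Principle B.
*Odette₂*: the pronoun c-commands this R-expression → coindexation would violate Principle C on *Odette₂*.
*Carmen₃*: the pronoun c-commands this R-expression → coindexation would violate Principle C on *Carmen₃*.
*Amara₄*: the pronoun c-commands this R-expression → coindexation would violate Principle C on *Amara₄*.
*Tamar₅*: the pronoun c-commands this R-expression → coindexation would violate Principle C on *Tamar₅*.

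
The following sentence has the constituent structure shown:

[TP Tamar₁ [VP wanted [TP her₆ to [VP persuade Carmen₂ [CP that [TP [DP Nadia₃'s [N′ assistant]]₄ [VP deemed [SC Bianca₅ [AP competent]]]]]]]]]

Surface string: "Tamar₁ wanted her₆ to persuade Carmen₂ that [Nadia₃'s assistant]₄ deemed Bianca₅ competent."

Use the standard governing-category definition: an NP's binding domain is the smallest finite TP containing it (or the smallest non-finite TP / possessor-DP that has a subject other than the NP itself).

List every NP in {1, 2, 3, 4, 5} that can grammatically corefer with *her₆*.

none

*her* is a pronoun, so Principle B applies: it must be free in its binding domain.
Binding domain of *her₆*: the matrix TP, whose subject is Tamar₁.
*Tamar₁* c-commands the pronoun within its binding domain → coindexation would violate Principle B.
*Carmen₂*: the pronoun c-commands this R-expression → coindexation would violate Principle C on *Carmen₂*.
*Nadia₃*: the pronoun c-commands this R-expression → coindexation would violate Principle C on *Nadia₃*.
*[Nadia₃'s assistant]₄*: the pronoun c-commands this R-expression → coindexation would violate Principle C on *[Nadia₃'s assistant]₄*.
*Bianca₅*: the pronoun c-commands this R-expression → coindexation would violate Principle C on *Bianca₅*.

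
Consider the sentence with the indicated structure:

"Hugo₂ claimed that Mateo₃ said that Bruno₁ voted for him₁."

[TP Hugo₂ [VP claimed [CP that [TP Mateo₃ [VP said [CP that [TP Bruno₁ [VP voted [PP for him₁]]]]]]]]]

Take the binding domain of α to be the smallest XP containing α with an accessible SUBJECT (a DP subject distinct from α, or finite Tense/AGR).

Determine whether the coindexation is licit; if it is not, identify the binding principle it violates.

Principle B

The two coindexed NPs are *Bruno₁* and *him₁*.
*him₁* is a pronoun. Its binding domain is the embedded TP, whose subject is Bruno₁.
*Bruno₁* c-commands it within that domain and carries the same index.
The pronoun is locally bound → Principle B violation.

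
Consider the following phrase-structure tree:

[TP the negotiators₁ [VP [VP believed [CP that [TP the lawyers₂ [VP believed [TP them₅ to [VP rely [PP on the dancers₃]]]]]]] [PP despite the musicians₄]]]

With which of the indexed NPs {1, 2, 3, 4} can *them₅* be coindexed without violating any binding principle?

{1, 4}

*them* is a pronoun, so Principle B applies: it must be free in its binding domain.
Binding domain of *them₅*: the embedded TP, whose subject is the lawyers₂.
*the negotiators₁* c-commands the pronoun but from outside its binding domain, and is not c-commanded by it → coindexation permitted.
*the lawyers₂* c-commands the pronoun within its binding domain → coindexation would violate Principle B.
*the dancers₃*: the pronoun c-commands this R-expression → coindexation would violate Principle C on *the dancers₃*.
*the musicians₄* and the pronoun do not c-command one another → neither Principle B nor Principle C is at stake; coindexation permitted.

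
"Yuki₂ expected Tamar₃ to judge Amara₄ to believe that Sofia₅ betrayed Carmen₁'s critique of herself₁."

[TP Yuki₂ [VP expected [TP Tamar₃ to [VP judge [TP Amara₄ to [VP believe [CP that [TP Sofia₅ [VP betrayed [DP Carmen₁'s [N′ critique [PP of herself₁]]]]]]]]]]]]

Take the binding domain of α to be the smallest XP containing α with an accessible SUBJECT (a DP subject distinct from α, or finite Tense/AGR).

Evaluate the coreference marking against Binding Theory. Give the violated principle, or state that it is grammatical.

grammatical

The two coindexed NPs are *Carmen₁* and *herself₁*.
*herself₁* is an anaphor; its binding domain is the possessed DP, whose subject is Carmen₁. *Carmen₁* c-commands it within that domain and shares its index, so Principle A is satisfied.
*Carmen₁* is an R-expression; *herself₁* does not c-command it, and no other NP shares its index, so Principle C is satisfied.
All principles are respected.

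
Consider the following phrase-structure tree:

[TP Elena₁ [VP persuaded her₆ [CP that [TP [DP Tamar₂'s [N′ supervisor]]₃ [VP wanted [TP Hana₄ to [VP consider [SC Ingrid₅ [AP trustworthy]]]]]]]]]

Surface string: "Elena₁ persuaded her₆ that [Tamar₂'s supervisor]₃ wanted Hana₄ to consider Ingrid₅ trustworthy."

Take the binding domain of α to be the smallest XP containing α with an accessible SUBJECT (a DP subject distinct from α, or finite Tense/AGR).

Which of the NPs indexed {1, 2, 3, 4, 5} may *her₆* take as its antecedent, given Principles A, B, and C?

*her* is a pronoun, so Principle B applies: it must be free in its binding domain.
Binding domain of *her₆*: the matrix TP, whose subject is Elena₁.
*Elena₁* c-commands the pronoun within its binding domain → coindexation would violate Principle B.
*Tamar₂*: the pronoun c-commands this R-expression → coindexation would violate Principle C on *Tamar₂*.
*[Tamar₂'s supervisor]₃*: the pronoun c-commands this R-expression → coindexation would violate Principle C on *[Tamar₂'s supervisor]₃*.
*Hana₄*: the pronoun c-commands this R-expression → coindexation would violate Principle C on *Hana₄*.
*Ingrid₅*: the pronoun c-commands this R-expression → coindexation would violate Principle C on *Ingrid₅*.

none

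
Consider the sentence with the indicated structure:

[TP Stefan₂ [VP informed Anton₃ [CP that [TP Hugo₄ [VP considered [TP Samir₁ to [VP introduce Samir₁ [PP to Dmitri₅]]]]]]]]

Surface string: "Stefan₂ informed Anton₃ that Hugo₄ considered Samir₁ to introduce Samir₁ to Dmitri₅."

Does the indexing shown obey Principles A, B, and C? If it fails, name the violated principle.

The two coindexed NPs are *Samir₁* (the higher occurrence) and *Samir₁* (the lower occurrence).
*Samir₁* (the lower occurrence) is an R-expression. Principle C requires it to be free everywhere.
*Samir₁* (the higher occurrence) c-commands it and carries the same index.
The R-expression is bound → Principle C violation.

Principle C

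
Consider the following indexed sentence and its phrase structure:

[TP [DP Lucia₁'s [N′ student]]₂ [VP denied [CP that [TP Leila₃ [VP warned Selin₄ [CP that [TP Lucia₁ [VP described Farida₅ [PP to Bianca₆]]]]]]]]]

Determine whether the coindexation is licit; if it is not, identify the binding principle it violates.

The two coindexed NPs are *Lucia₁* and *Lucia₁*.
*Lucia₁* is an R-expression; no coindexed NP c-commands it, so Principle C holds.
*Lucia₁* is an R-expression; *Lucia₁* does not c-command it, and no other NP shares its index, so Principle C is satisfied.
All principles are respected.

grammatical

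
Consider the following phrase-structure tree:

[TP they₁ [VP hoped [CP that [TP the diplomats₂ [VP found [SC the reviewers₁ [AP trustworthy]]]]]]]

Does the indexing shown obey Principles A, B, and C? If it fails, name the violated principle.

Principle C

The two coindexed NPs are *they₁* and *the reviewers₁*.
*the reviewers₁* is an R-expression. Principle C requires it to be free everywhere.
*they₁* c-commands it and carries the same index.
The R-expression is bound → Principle C violation.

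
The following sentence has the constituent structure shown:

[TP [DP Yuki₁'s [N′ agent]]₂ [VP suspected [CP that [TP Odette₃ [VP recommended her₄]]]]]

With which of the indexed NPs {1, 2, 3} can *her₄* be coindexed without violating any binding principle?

*her* is a pronoun, so Principle B applies: it must be free in its binding domain.
Binding domain of *her₄*: the embedded TP, whose subject is Odette₃.
*Yuki₁* and the pronoun do not c-command one another → neither Principle B nor Principle C is at stake; coindexation permitted.
*[Yuki₁'s agent]₂* c-commands the pronoun but from outside its binding domain, and is not c-commanded by it → coindexation permitted.
*Odette₃* c-commands the pronoun within its binding domain → coindexation would violate Principle B.

{1, 2}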